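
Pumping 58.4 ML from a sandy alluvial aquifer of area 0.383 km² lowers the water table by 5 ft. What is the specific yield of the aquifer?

A = 0.383 km² = 3.83 × 10^5 m²
Δh = 5 ft = 1.524 m
ΔV = 58.4 ML = 58400 m³
Sy = ΔV / (A × Δh) = 58400 m³ / (3.83 × 10^5 m² × 1.524 m) = 0.1001

Sy ≈ 0.1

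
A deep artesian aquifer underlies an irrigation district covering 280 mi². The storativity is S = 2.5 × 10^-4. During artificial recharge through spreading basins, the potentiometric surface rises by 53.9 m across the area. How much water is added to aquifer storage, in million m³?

ΔV ≈ 9.77 million m³

A = 280 mi² = 7.252 × 10^8 m²
ΔV = S × A × Δh = 2.5 × 10^-4 × 7.252 × 10^8 m² × 53.9 m = 9.772 × 10^6 m³
ΔV = 9.772 × 10^6 m³ = 9.772 million m³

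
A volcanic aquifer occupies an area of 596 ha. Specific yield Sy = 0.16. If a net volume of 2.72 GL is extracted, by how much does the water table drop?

Δh ≈ 2.85 m

A = 596 ha = 5.96 × 10^6 m²
ΔV = 2.72 GL = 2.72 × 10^6 m³
Δh = ΔV / (Sy × A) = 2.72 × 10^6 m³ / (0.16 × 5.96 × 10^6 m²) = 2.852 m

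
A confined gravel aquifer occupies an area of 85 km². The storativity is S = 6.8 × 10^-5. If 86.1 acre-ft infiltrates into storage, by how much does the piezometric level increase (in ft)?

Δh ≈ 60.3 ft

A = 85 km² = 8.5 × 10^7 m²
ΔV = 86.1 acre-ft = 1.062 × 10^5 m³
Δh = ΔV / (S × A) = 1.062 × 10^5 m³ / (6.8 × 10^-5 × 8.5 × 10^7 m²) = 18.37 m
Δh = 18.37 m = 60.28 ft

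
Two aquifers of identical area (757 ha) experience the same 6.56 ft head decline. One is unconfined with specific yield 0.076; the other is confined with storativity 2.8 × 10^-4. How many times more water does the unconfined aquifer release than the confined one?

A = 757 ha = 7.57 × 10^6 m²
Δh = 6.56 ft = 1.999 m
Unconfined: ΔV_u = Sy × A × Δh = 0.076 × 7.57 × 10^6 × 1.999 = 1.15 × 10^6 m³
Confined: ΔV_c = S × A × Δh = 2.8 × 10^-4 × 7.57 × 10^6 × 1.999 = 4238 m³
Ratio = ΔV_u / ΔV_c = Sy / S = 0.076 / 2.8 × 10^-4 = 271.4

ΔV_u / ΔV_c ≈ 271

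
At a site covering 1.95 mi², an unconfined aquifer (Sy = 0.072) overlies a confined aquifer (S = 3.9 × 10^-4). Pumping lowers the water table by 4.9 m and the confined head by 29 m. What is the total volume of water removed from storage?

A = 1.95 mi² = 5.05 × 10^6 m²
Unconfined: ΔV_u = Sy × A × Δh_u = 0.072 × 5.05 × 10^6 × 4.9 = 1.782 × 10^6 m³
Confined: ΔV_c = S × A × Δh_c = 3.9 × 10^-4 × 5.05 × 10^6 × 29 = 57120 m³
Total ΔV = 1.782 × 10^6 + 57120 = 1.839 × 10^6 m³

ΔV ≈ 1.84 × 10^6 m³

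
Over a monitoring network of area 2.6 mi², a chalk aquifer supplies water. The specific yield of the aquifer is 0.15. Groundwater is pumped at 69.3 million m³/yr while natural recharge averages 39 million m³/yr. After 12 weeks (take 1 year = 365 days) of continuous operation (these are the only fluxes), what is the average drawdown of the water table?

A = 2.6 mi² = 6.734 × 10^6 m²
Net abstraction = 69.3 − 39 = 30.3 million m³/yr
Q_net = 30.3 million m³/yr = 83010 m³/d
t = 12 weeks = 84 d
ΔV = Q × t = 83010 m³/d × 84 d = 6.973 × 10^6 m³
Δh = ΔV / (Sy × A) = 6.973 × 10^6 / (0.15 × 6.734 × 10^6) = 6.903 m

Δh ≈ 6.9 m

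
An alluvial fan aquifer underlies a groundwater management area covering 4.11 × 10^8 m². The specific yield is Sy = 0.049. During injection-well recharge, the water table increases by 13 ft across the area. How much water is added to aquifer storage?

ΔV ≈ 7.98 × 10^7 m³

Δh = 13 ft = 3.962 m
ΔV = Sy × A × Δh = 0.049 × 4.11 × 10^8 m² × 3.962 m = 7.98 × 10^7 m³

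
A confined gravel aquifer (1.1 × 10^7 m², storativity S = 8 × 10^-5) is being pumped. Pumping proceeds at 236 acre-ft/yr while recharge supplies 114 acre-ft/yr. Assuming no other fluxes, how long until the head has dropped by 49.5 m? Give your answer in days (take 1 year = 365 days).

t ≈ 106 days

ΔV = S × A × Δh = 8 × 10^-5 × 1.1 × 10^7 × 49.5 = 43560 m³
Net withdrawal = 236 − 114 = 122 acre-ft/yr = 412.3 m³/d
t = ΔV / Q = 43560 m³ / 412.3 m³/d = 105.7 d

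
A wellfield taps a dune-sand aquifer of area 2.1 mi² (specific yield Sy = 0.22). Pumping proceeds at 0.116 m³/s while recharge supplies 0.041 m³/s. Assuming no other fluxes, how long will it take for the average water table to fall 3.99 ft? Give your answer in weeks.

t ≈ 32.1 weeks

A = 2.1 mi² = 5.439 × 10^6 m²
Δh = 3.99 ft = 1.216 m
ΔV = Sy × A × Δh = 0.22 × 5.439 × 10^6 × 1.216 = 1.455 × 10^6 m³
Net withdrawal = 0.116 − 0.041 = 0.075 m³/s = 6480 m³/d
t = ΔV / Q = 1.455 × 10^6 m³ / 6480 m³/d = 224.6 d
t = 224.6 d ≈ 32.08 weeks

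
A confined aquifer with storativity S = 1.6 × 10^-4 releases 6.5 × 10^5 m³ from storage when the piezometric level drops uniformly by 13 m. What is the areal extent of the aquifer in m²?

A = ΔV / (S × Δh) = 6.5 × 10^5 / (1.6 × 10^-4 × 13) = 3.125 × 10^8 m²

A ≈ 3.12 × 10^8 m²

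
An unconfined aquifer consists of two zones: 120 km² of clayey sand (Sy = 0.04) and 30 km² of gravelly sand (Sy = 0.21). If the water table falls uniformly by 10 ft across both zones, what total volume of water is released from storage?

A₁ = 120 km² = 1.2 × 10^8 m²; A₂ = 30 km² = 3 × 10^7 m²
Δh = 10 ft = 3.048 m
ΔV₁ = 0.04 × 1.2 × 10^8 × 3.048 = 1.463 × 10^7 m³
ΔV₂ = 0.21 × 3 × 10^7 × 3.048 = 1.92 × 10^7 m³
ΔV = ΔV₁ + ΔV₂ = 3.383 × 10^7 m³

ΔV ≈ 3.38 × 10^7 m³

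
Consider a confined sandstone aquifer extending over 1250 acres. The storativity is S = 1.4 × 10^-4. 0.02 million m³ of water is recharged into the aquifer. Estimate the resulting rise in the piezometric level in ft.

Δh ≈ 92.7 ft

A = 1250 acres = 5.059 × 10^6 m²
ΔV = 0.02 million m³ = 20000 m³
Δh = ΔV / (S × A) = 20000 m³ / (1.4 × 10^-4 × 5.059 × 10^6 m²) = 28.24 m
Δh = 28.24 m = 92.65 ft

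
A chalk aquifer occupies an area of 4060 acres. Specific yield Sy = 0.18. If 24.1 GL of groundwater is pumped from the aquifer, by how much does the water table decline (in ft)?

Δh ≈ 26.7 ft

A = 4060 acres = 1.643 × 10^7 m²
ΔV = 24.1 GL = 2.41 × 10^7 m³
Δh = ΔV / (Sy × A) = 2.41 × 10^7 m³ / (0.18 × 1.643 × 10^7 m²) = 8.149 m
Δh = 8.149 m = 26.74 ft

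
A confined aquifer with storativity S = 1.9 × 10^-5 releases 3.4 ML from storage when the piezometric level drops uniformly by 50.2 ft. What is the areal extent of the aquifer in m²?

Δh = 50.2 ft = 15.3 m
ΔV = 3.4 ML = 3400 m³
A = ΔV / (S × Δh) = 3400 / (1.9 × 10^-5 × 15.3) = 1.17 × 10^7 m²

A ≈ 1.17 × 10^7 m²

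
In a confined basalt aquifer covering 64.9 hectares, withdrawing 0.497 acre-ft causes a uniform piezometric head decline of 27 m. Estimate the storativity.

S ≈ 3.5 × 10^-5

A = 64.9 hectares = 6.49 × 10^5 m²
ΔV = 0.497 acre-ft = 613 m³
S = ΔV / (A × Δh) = 613 m³ / (6.49 × 10^5 m² × 27 m) = 3.498 × 10^-5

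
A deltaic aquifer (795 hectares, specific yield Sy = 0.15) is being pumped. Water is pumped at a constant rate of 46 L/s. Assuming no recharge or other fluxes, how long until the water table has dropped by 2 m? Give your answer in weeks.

t ≈ 85.7 weeks

A = 795 hectares = 7.95 × 10^6 m²
ΔV = Sy × A × Δh = 0.15 × 7.95 × 10^6 × 2 = 2.385 × 10^6 m³
Q = 46 L/s = 3974 m³/d
t = ΔV / Q = 2.385 × 10^6 m³ / 3974 m³/d = 600.1 d
t = 600.1 d ≈ 85.73 weeks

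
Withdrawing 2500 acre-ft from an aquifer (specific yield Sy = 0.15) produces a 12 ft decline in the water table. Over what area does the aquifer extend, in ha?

Δh = 12 ft = 3.658 m
ΔV = 2500 acre-ft = 3.084 × 10^6 m³
A = ΔV / (Sy × Δh) = 3.084 × 10^6 / (0.15 × 3.658) = 5.621 × 10^6 m²
A = 5.621 × 10^6 m² = 562.1 ha

A ≈ 562 ha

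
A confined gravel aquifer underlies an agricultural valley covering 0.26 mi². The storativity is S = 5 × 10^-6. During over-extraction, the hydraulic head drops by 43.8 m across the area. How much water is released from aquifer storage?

ΔV ≈ 147 m³

A = 0.26 mi² = 6.734 × 10^5 m²
ΔV = S × A × Δh = 5 × 10^-6 × 6.734 × 10^5 m² × 43.8 m = 147.5 m³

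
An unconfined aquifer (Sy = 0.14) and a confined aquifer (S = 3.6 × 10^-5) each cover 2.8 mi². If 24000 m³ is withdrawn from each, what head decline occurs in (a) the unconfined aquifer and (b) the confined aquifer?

Δh_u ≈ 0.0236 m; Δh_c ≈ 91.9 m

A = 2.8 mi² = 7.252 × 10^6 m²
Unconfined: Δh_u = ΔV/(Sy·A) = 24000/(0.14 × 7.252 × 10^6) = 0.02364 m
Confined: Δh_c = ΔV/(S·A) = 24000/(3.6 × 10^-5 × 7.252 × 10^6) = 91.93 m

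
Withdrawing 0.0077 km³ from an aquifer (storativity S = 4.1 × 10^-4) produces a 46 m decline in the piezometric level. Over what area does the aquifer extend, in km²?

A ≈ 408 km²

ΔV = 0.0077 km³ = 7.7 × 10^6 m³
A = ΔV / (S × Δh) = 7.7 × 10^6 / (4.1 × 10^-4 × 46) = 4.083 × 10^8 m²
A = 4.083 × 10^8 m² = 408.3 km²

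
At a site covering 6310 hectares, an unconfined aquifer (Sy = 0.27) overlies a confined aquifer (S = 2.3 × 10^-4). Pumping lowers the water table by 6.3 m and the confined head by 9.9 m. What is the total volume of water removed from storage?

A = 6310 hectares = 6.31 × 10^7 m²
Unconfined: ΔV_u = Sy × A × Δh_u = 0.27 × 6.31 × 10^7 × 6.3 = 1.073 × 10^8 m³
Confined: ΔV_c = S × A × Δh_c = 2.3 × 10^-4 × 6.31 × 10^7 × 9.9 = 1.437 × 10^5 m³
Total ΔV = 1.073 × 10^8 + 1.437 × 10^5 = 1.075 × 10^8 m³

ΔV ≈ 1.07 × 10^8 m³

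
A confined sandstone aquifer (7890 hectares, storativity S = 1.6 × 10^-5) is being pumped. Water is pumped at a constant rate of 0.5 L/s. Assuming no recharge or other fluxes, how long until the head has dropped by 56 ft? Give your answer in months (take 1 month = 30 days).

A = 7890 hectares = 7.89 × 10^7 m²
Δh = 56 ft = 17.07 m
ΔV = S × A × Δh = 1.6 × 10^-5 × 7.89 × 10^7 × 17.07 = 21550 m³
Q = 0.5 L/s = 43.2 m³/d
t = ΔV / Q = 21550 m³ / 43.2 m³/d = 498.8 d
t = 498.8 d ≈ 16.63 months

t ≈ 16.6 months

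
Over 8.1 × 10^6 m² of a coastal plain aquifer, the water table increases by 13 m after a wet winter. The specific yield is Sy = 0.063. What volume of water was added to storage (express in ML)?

ΔV ≈ 6630 ML

ΔV = Sy × A × Δh = 0.063 × 8.1 × 10^6 m² × 13 m = 6.634 × 10^6 m³
ΔV = 6.634 × 10^6 m³ = 6634 ML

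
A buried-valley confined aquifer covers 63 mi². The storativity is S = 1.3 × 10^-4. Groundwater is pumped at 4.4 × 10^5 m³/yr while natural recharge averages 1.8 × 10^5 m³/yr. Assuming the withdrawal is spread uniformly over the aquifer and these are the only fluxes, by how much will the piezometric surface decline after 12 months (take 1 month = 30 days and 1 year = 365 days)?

A = 63 mi² = 1.632 × 10^8 m²
Net abstraction = 4.4 × 10^5 − 1.8 × 10^5 = 2.6 × 10^5 m³/yr
Q_net = 2.6 × 10^5 m³/yr = 712.3 m³/d
t = 12 months = 360 d
ΔV = Q × t = 712.3 m³/d × 360 d = 2.564 × 10^5 m³
Δh = ΔV / (S × A) = 2.564 × 10^5 / (1.3 × 10^-4 × 1.632 × 10^8) = 12.09 m

Δh ≈ 12.1 m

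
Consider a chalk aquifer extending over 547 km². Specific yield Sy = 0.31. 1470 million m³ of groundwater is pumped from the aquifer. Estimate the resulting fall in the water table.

A = 547 km² = 5.47 × 10^8 m²
ΔV = 1470 million m³ = 1.47 × 10^9 m³
Δh = ΔV / (Sy × A) = 1.47 × 10^9 m³ / (0.31 × 5.47 × 10^8 m²) = 8.669 m

Δh ≈ 8.67 m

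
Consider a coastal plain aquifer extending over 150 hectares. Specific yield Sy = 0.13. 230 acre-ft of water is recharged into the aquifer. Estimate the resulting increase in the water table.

A = 150 hectares = 1.5 × 10^6 m²
ΔV = 230 acre-ft = 2.837 × 10^5 m³
Δh = ΔV / (Sy × A) = 2.837 × 10^5 m³ / (0.13 × 1.5 × 10^6 m²) = 1.455 m

Δh ≈ 1.45 m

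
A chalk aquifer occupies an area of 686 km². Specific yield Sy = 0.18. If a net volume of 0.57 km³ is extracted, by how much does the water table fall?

A = 686 km² = 6.86 × 10^8 m²
ΔV = 0.57 km³ = 5.7 × 10^8 m³
Δh = ΔV / (Sy × A) = 5.7 × 10^8 m³ / (0.18 × 6.86 × 10^8 m²) = 4.616 m

Δh ≈ 4.62 m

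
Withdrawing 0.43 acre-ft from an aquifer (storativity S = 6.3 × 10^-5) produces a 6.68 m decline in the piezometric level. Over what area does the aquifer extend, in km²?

ΔV = 0.43 acre-ft = 530.4 m³
A = ΔV / (S × Δh) = 530.4 / (6.3 × 10^-5 × 6.68) = 1.26 × 10^6 m²
A = 1.26 × 10^6 m² = 1.26 km²

A ≈ 1.26 km²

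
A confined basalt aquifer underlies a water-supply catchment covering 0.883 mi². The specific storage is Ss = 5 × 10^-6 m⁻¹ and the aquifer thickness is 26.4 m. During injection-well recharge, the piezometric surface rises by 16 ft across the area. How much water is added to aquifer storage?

S = Ss × b = 5 × 10^-6 m⁻¹ × 26.4 m = 1.32 × 10^-4
A = 0.883 mi² = 2.287 × 10^6 m²
Δh = 16 ft = 4.877 m
ΔV = S × A × Δh = 1.32 × 10^-4 × 2.287 × 10^6 m² × 4.877 m = 1472 m³

ΔV ≈ 1470 m³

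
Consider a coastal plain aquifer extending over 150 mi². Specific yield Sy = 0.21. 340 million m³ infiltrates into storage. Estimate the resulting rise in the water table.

Δh ≈ 4.17 m

A = 150 mi² = 3.885 × 10^8 m²
ΔV = 340 million m³ = 3.4 × 10^8 m³
Δh = ΔV / (Sy × A) = 3.4 × 10^8 m³ / (0.21 × 3.885 × 10^8 m²) = 4.167 m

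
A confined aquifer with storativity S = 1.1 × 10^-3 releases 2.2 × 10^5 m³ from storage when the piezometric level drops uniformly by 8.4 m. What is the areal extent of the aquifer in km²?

A ≈ 23.8 km²

A = ΔV / (S × Δh) = 2.2 × 10^5 / (0.0011 × 8.4) = 2.381 × 10^7 m²
A = 2.381 × 10^7 m² = 23.81 km²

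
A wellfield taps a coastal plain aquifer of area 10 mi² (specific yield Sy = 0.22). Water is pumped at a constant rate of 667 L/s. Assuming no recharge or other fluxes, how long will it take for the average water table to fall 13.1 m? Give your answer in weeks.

A = 10 mi² = 2.59 × 10^7 m²
ΔV = Sy × A × Δh = 0.22 × 2.59 × 10^7 × 13.1 = 7.464 × 10^7 m³
Q = 667 L/s = 57630 m³/d
t = ΔV / Q = 7.464 × 10^7 m³ / 57630 m³/d = 1295 d
t = 1295 d ≈ 185 weeks

t ≈ 185 weeks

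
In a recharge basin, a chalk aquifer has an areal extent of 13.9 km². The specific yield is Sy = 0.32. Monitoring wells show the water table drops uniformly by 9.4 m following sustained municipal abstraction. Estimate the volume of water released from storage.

A = 13.9 km² = 1.39 × 10^7 m²
ΔV = Sy × A × Δh = 0.32 × 1.39 × 10^7 m² × 9.4 m = 4.181 × 10^7 m³

ΔV ≈ 4.18 × 10^7 m³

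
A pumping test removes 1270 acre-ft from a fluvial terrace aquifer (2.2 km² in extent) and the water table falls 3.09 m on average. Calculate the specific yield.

Sy ≈ 0.23

A = 2.2 km² = 2.2 × 10^6 m²
ΔV = 1270 acre-ft = 1.567 × 10^6 m³
Sy = ΔV / (A × Δh) = 1.567 × 10^6 m³ / (2.2 × 10^6 m² × 3.09 m) = 0.2304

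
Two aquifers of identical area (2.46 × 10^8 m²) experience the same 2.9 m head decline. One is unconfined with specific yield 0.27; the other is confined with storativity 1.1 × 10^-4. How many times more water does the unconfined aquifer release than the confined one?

ΔV_u / ΔV_c ≈ 2450

Unconfined: ΔV_u = Sy × A × Δh = 0.27 × 2.46 × 10^8 × 2.9 = 1.926 × 10^8 m³
Confined: ΔV_c = S × A × Δh = 1.1 × 10^-4 × 2.46 × 10^8 × 2.9 = 78470 m³
Ratio = ΔV_u / ΔV_c = Sy / S = 0.27 / 1.1 × 10^-4 = 2455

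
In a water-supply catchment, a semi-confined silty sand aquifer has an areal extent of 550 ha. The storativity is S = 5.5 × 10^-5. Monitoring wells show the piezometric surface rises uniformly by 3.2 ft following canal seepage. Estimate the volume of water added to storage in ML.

ΔV ≈ 0.295 ML

A = 550 ha = 5.5 × 10^6 m²
Δh = 3.2 ft = 0.9754 m
ΔV = S × A × Δh = 5.5 × 10^-5 × 5.5 × 10^6 m² × 0.9754 m = 295 m³
ΔV = 295 m³ = 0.295 ML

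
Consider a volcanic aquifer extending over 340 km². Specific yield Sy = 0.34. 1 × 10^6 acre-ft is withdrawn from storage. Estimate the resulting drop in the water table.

A = 340 km² = 3.4 × 10^8 m²
ΔV = 1 × 10^6 acre-ft = 1.233 × 10^9 m³
Δh = ΔV / (Sy × A) = 1.233 × 10^9 m³ / (0.34 × 3.4 × 10^8 m²) = 10.67 m

Δh ≈ 10.7 m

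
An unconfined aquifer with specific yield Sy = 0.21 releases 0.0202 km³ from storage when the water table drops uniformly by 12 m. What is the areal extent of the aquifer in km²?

ΔV = 0.0202 km³ = 2.02 × 10^7 m³
A = ΔV / (Sy × Δh) = 2.02 × 10^7 / (0.21 × 12) = 8.016 × 10^6 m²
A = 8.016 × 10^6 m² = 8.016 km²

A ≈ 8.02 km²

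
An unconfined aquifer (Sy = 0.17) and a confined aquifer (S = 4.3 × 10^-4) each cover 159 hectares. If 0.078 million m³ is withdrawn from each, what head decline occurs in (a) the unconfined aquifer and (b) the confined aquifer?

Δh_u ≈ 0.289 m; Δh_c ≈ 114 m

A = 159 hectares = 1.59 × 10^6 m²
ΔV = 0.078 million m³ = 78000 m³
Unconfined: Δh_u = ΔV/(Sy·A) = 78000/(0.17 × 1.59 × 10^6) = 0.2886 m
Confined: Δh_c = ΔV/(S·A) = 78000/(4.3 × 10^-4 × 1.59 × 10^6) = 114.1 m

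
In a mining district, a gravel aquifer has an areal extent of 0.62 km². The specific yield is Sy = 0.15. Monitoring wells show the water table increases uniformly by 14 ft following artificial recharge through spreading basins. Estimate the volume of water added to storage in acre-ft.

A = 0.62 km² = 6.2 × 10^5 m²
Δh = 14 ft = 4.267 m
ΔV = Sy × A × Δh = 0.15 × 6.2 × 10^5 m² × 4.267 m = 3.968 × 10^5 m³
ΔV = 3.968 × 10^5 m³ = 321.7 acre-ft

ΔV ≈ 322 acre-ft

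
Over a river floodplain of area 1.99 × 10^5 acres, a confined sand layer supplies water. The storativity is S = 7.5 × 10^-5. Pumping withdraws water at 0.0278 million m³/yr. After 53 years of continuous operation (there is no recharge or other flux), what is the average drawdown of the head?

Δh ≈ 24.4 m

A = 1.99 × 10^5 acres = 8.053 × 10^8 m²
Q = 0.0278 million m³/yr = 76.16 m³/d
t = 53 years = 19340 d
ΔV = Q × t = 76.16 m³/d × 19340 d = 1.473 × 10^6 m³
Δh = ΔV / (S × A) = 1.473 × 10^6 / (7.5 × 10^-5 × 8.053 × 10^8) = 24.39 m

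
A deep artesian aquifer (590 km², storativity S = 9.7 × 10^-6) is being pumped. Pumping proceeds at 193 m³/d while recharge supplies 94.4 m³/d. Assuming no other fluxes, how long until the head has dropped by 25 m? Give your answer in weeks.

A = 590 km² = 5.9 × 10^8 m²
ΔV = S × A × Δh = 9.7 × 10^-6 × 5.9 × 10^8 × 25 = 1.431 × 10^5 m³
Net withdrawal = 193 − 94.4 = 98.6 m³/d
t = ΔV / Q = 1.431 × 10^5 m³ / 98.6 m³/d = 1451 d
t = 1451 d ≈ 207.3 weeks

t ≈ 207 weeks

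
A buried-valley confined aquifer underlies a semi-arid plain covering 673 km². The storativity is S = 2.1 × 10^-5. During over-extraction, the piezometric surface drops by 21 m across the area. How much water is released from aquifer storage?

ΔV ≈ 2.97 × 10^5 m³

A = 673 km² = 6.73 × 10^8 m²
ΔV = S × A × Δh = 2.1 × 10^-5 × 6.73 × 10^8 m² × 21 m = 2.968 × 10^5 m³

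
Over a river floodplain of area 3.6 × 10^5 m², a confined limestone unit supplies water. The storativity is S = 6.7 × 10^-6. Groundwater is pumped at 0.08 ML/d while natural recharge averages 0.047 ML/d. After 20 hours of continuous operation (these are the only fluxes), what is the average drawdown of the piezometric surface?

Δh ≈ 11.4 m

Net abstraction = 0.08 − 0.047 = 0.033 ML/d
Q_net = 0.033 ML/d = 33 m³/d
t = 20 hours = 0.8333 d
ΔV = Q × t = 33 m³/d × 0.8333 d = 27.5 m³
Δh = ΔV / (S × A) = 27.5 / (6.7 × 10^-6 × 3.6 × 10^5) = 11.4 m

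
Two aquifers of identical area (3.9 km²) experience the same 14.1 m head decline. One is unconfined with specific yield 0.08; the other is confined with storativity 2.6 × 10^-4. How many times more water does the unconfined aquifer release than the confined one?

ΔV_u / ΔV_c ≈ 308

A = 3.9 km² = 3.9 × 10^6 m²
Unconfined: ΔV_u = Sy × A × Δh = 0.08 × 3.9 × 10^6 × 14.1 = 4.399 × 10^6 m³
Confined: ΔV_c = S × A × Δh = 2.6 × 10^-4 × 3.9 × 10^6 × 14.1 = 14300 m³
Ratio = ΔV_u / ΔV_c = Sy / S = 0.08 / 2.6 × 10^-4 = 307.7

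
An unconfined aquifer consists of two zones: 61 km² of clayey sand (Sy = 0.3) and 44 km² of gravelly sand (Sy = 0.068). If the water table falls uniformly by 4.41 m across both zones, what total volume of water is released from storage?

A₁ = 61 km² = 6.1 × 10^7 m²; A₂ = 44 km² = 4.4 × 10^7 m²
ΔV₁ = 0.3 × 6.1 × 10^7 × 4.41 = 8.07 × 10^7 m³
ΔV₂ = 0.068 × 4.4 × 10^7 × 4.41 = 1.319 × 10^7 m³
ΔV = ΔV₁ + ΔV₂ = 9.39 × 10^7 m³

ΔV ≈ 9.39 × 10^7 m³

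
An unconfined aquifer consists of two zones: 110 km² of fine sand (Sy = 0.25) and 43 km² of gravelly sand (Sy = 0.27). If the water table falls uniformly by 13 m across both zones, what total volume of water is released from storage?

A₁ = 110 km² = 1.1 × 10^8 m²; A₂ = 43 km² = 4.3 × 10^7 m²
ΔV₁ = 0.25 × 1.1 × 10^8 × 13 = 3.575 × 10^8 m³
ΔV₂ = 0.27 × 4.3 × 10^7 × 13 = 1.509 × 10^8 m³
ΔV = ΔV₁ + ΔV₂ = 5.084 × 10^8 m³

ΔV ≈ 5.08 × 10^8 m³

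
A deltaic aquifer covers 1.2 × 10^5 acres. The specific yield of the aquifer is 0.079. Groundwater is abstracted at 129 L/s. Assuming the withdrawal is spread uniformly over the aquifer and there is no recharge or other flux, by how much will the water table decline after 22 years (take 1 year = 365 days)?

A = 1.2 × 10^5 acres = 4.856 × 10^8 m²
Q = 129 L/s = 11150 m³/d
t = 22 years = 8030 d
ΔV = Q × t = 11150 m³/d × 8030 d = 8.95 × 10^7 m³
Δh = ΔV / (Sy × A) = 8.95 × 10^7 / (0.079 × 4.856 × 10^8) = 2.333 m

Δh ≈ 2.33 m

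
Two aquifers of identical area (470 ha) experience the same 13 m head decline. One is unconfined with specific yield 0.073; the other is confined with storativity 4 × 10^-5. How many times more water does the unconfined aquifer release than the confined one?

A = 470 ha = 4.7 × 10^6 m²
Unconfined: ΔV_u = Sy × A × Δh = 0.073 × 4.7 × 10^6 × 13 = 4.46 × 10^6 m³
Confined: ΔV_c = S × A × Δh = 4 × 10^-5 × 4.7 × 10^6 × 13 = 2444 m³
Ratio = ΔV_u / ΔV_c = Sy / S = 0.073 / 4 × 10^-5 = 1825

ΔV_u / ΔV_c ≈ 1820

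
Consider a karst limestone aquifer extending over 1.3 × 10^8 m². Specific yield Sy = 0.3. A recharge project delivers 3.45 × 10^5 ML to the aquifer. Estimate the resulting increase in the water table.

Δh ≈ 8.85 m

ΔV = 3.45 × 10^5 ML = 3.45 × 10^8 m³
Δh = ΔV / (Sy × A) = 3.45 × 10^8 m³ / (0.3 × 1.3 × 10^8 m²) = 8.846 m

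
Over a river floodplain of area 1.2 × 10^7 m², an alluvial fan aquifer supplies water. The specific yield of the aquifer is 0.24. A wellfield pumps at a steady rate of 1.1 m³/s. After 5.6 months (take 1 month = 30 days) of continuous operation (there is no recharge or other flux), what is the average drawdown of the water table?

Δh ≈ 5.54 m

Q = 1.1 m³/s = 95040 m³/d
t = 5.6 months = 168 d
ΔV = Q × t = 95040 m³/d × 168 d = 1.597 × 10^7 m³
Δh = ΔV / (Sy × A) = 1.597 × 10^7 / (0.24 × 1.2 × 10^7) = 5.544 m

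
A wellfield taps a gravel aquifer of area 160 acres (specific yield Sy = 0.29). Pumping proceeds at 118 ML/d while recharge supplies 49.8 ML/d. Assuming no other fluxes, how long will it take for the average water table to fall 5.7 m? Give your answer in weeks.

A = 160 acres = 6.475 × 10^5 m²
ΔV = Sy × A × Δh = 0.29 × 6.475 × 10^5 × 5.7 = 1.07 × 10^6 m³
Net withdrawal = 118 − 49.8 = 68.2 ML/d = 68200 m³/d
t = ΔV / Q = 1.07 × 10^6 m³ / 68200 m³/d = 15.69 d
t = 15.69 d ≈ 2.242 weeks

t ≈ 2.24 weeks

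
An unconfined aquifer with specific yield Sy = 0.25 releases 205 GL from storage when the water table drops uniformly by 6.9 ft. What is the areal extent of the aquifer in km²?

Δh = 6.9 ft = 2.103 m
ΔV = 205 GL = 2.05 × 10^8 m³
A = ΔV / (Sy × Δh) = 2.05 × 10^8 / (0.25 × 2.103) = 3.899 × 10^8 m²
A = 3.899 × 10^8 m² = 389.9 km²

A ≈ 390 km²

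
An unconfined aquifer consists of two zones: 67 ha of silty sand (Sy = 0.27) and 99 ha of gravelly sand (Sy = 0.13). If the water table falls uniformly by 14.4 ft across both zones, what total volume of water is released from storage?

A₁ = 67 ha = 6.7 × 10^5 m²; A₂ = 99 ha = 9.9 × 10^5 m²
Δh = 14.4 ft = 4.389 m
ΔV₁ = 0.27 × 6.7 × 10^5 × 4.389 = 7.94 × 10^5 m³
ΔV₂ = 0.13 × 9.9 × 10^5 × 4.389 = 5.649 × 10^5 m³
ΔV = ΔV₁ + ΔV₂ = 1.359 × 10^6 m³

ΔV ≈ 1.36 × 10^6 m³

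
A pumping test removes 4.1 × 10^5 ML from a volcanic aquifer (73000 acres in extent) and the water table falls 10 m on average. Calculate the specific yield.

Sy ≈ 0.14

A = 73000 acres = 2.954 × 10^8 m²
ΔV = 4.1 × 10^5 ML = 4.1 × 10^8 m³
Sy = ΔV / (A × Δh) = 4.1 × 10^8 m³ / (2.954 × 10^8 m² × 10 m) = 0.1388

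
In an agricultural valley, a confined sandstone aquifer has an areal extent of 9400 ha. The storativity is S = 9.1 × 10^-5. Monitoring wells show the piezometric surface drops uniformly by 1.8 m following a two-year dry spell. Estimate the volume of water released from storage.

ΔV ≈ 15400 m³

A = 9400 ha = 9.4 × 10^7 m²
ΔV = S × A × Δh = 9.1 × 10^-5 × 9.4 × 10^7 m² × 1.8 m = 15400 m³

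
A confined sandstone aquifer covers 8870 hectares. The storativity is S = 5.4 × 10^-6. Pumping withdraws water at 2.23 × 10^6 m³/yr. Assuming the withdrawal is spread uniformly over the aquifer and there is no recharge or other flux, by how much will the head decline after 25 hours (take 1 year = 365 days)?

A = 8870 hectares = 8.87 × 10^7 m²
Q = 2.23 × 10^6 m³/yr = 6110 m³/d
t = 25 hours = 1.042 d
ΔV = Q × t = 6110 m³/d × 1.042 d = 6364 m³
Δh = ΔV / (S × A) = 6364 / (5.4 × 10^-6 × 8.87 × 10^7) = 13.29 m

Δh ≈ 13.3 m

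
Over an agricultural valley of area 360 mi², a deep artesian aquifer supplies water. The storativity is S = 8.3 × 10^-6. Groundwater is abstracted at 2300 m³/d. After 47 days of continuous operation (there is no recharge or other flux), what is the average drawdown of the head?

A = 360 mi² = 9.324 × 10^8 m²
ΔV = Q × t = 2300 m³/d × 47 d = 1.081 × 10^5 m³
Δh = ΔV / (S × A) = 1.081 × 10^5 / (8.3 × 10^-6 × 9.324 × 10^8) = 13.97 m

Δh ≈ 14 m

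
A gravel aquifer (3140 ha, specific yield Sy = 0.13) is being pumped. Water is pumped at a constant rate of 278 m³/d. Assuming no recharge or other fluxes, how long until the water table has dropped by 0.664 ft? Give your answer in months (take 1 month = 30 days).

A = 3140 ha = 3.14 × 10^7 m²
Δh = 0.664 ft = 0.2024 m
ΔV = Sy × A × Δh = 0.13 × 3.14 × 10^7 × 0.2024 = 8.261 × 10^5 m³
t = ΔV / Q = 8.261 × 10^5 m³ / 278 m³/d = 2972 d
t = 2972 d ≈ 99.06 months

t ≈ 99.1 months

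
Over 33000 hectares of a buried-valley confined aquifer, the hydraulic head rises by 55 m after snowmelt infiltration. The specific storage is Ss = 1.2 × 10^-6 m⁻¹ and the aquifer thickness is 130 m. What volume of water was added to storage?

S = Ss × b = 1.2 × 10^-6 m⁻¹ × 130 m = 1.56 × 10^-4
A = 33000 hectares = 3.3 × 10^8 m²
ΔV = S × A × Δh = 1.56 × 10^-4 × 3.3 × 10^8 m² × 55 m = 2.831 × 10^6 m³

ΔV ≈ 2.83 × 10^6 m³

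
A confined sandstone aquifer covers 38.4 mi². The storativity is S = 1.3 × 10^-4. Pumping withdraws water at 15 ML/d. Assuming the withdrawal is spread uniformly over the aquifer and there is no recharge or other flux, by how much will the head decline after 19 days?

A = 38.4 mi² = 9.946 × 10^7 m²
Q = 15 ML/d = 15000 m³/d
ΔV = Q × t = 15000 m³/d × 19 d = 2.85 × 10^5 m³
Δh = ΔV / (S × A) = 2.85 × 10^5 / (1.3 × 10^-4 × 9.946 × 10^7) = 22.04 m

Δh ≈ 22 m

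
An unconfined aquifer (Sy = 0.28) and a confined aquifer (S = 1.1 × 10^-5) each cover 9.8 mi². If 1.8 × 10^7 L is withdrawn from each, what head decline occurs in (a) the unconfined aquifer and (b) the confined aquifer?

A = 9.8 mi² = 2.538 × 10^7 m²
ΔV = 1.8 × 10^7 L = 18000 m³
Unconfined: Δh_u = ΔV/(Sy·A) = 18000/(0.28 × 2.538 × 10^7) = 0.002533 m
Confined: Δh_c = ΔV/(S·A) = 18000/(1.1 × 10^-5 × 2.538 × 10^7) = 64.47 m

Δh_u ≈ 0.00253 m; Δh_c ≈ 64.5 m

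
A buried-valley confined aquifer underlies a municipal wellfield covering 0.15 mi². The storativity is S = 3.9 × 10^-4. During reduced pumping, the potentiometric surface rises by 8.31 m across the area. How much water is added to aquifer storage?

A = 0.15 mi² = 3.885 × 10^5 m²
ΔV = S × A × Δh = 3.9 × 10^-4 × 3.885 × 10^5 m² × 8.31 m = 1259 m³

ΔV ≈ 1260 m³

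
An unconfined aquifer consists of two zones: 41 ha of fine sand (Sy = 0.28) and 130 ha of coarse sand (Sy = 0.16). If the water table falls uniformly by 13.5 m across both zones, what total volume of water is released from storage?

ΔV ≈ 4.36 × 10^6 m³

A₁ = 41 ha = 4.1 × 10^5 m²; A₂ = 130 ha = 1.3 × 10^6 m²
ΔV₁ = 0.28 × 4.1 × 10^5 × 13.5 = 1.55 × 10^6 m³
ΔV₂ = 0.16 × 1.3 × 10^6 × 13.5 = 2.808 × 10^6 m³
ΔV = ΔV₁ + ΔV₂ = 4.358 × 10^6 m³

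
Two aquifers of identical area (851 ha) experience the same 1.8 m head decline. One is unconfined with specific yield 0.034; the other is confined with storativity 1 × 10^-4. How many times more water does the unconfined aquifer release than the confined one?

A = 851 ha = 8.51 × 10^6 m²
Unconfined: ΔV_u = Sy × A × Δh = 0.034 × 8.51 × 10^6 × 1.8 = 5.208 × 10^5 m³
Confined: ΔV_c = S × A × Δh = 1 × 10^-4 × 8.51 × 10^6 × 1.8 = 1532 m³
Ratio = ΔV_u / ΔV_c = Sy / S = 0.034 / 1 × 10^-4 = 340

ΔV_u / ΔV_c ≈ 340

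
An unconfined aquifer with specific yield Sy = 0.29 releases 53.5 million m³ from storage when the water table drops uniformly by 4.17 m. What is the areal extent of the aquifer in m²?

A ≈ 4.42 × 10^7 m²

ΔV = 53.5 million m³ = 5.35 × 10^7 m³
A = ΔV / (Sy × Δh) = 5.35 × 10^7 / (0.29 × 4.17) = 4.424 × 10^7 m²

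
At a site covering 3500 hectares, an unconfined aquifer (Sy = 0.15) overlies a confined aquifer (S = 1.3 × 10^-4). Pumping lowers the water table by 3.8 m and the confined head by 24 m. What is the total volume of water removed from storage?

ΔV ≈ 2.01 × 10^7 m³

A = 3500 hectares = 3.5 × 10^7 m²
Unconfined: ΔV_u = Sy × A × Δh_u = 0.15 × 3.5 × 10^7 × 3.8 = 1.995 × 10^7 m³
Confined: ΔV_c = S × A × Δh_c = 1.3 × 10^-4 × 3.5 × 10^7 × 24 = 1.092 × 10^5 m³
Total ΔV = 1.995 × 10^7 + 1.092 × 10^5 = 2.006 × 10^7 m³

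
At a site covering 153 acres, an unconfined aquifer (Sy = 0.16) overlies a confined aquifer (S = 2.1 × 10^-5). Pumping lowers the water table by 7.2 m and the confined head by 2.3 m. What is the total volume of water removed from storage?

ΔV ≈ 7.13 × 10^5 m³

A = 153 acres = 6.192 × 10^5 m²
Unconfined: ΔV_u = Sy × A × Δh_u = 0.16 × 6.192 × 10^5 × 7.2 = 7.133 × 10^5 m³
Confined: ΔV_c = S × A × Δh_c = 2.1 × 10^-5 × 6.192 × 10^5 × 2.3 = 29.91 m³
Total ΔV = 7.133 × 10^5 + 29.91 = 7.133 × 10^5 m³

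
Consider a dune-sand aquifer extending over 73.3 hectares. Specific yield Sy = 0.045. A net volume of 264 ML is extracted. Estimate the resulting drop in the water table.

A = 73.3 hectares = 7.33 × 10^5 m²
ΔV = 264 ML = 2.64 × 10^5 m³
Δh = ΔV / (Sy × A) = 2.64 × 10^5 m³ / (0.045 × 7.33 × 10^5 m²) = 8.004 m

Δh ≈ 8 m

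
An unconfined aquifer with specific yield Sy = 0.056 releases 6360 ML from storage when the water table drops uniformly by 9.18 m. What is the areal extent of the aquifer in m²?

A ≈ 1.24 × 10^7 m²

ΔV = 6360 ML = 6.36 × 10^6 m³
A = ΔV / (Sy × Δh) = 6.36 × 10^6 / (0.056 × 9.18) = 1.237 × 10^7 m²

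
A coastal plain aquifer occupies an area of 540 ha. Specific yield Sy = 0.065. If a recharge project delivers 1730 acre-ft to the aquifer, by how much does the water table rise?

Δh ≈ 6.08 m

A = 540 ha = 5.4 × 10^6 m²
ΔV = 1730 acre-ft = 2.134 × 10^6 m³
Δh = ΔV / (Sy × A) = 2.134 × 10^6 m³ / (0.065 × 5.4 × 10^6 m²) = 6.08 m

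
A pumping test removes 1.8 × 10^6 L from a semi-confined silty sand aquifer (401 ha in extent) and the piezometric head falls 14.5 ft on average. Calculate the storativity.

S ≈ 1 × 10^-4

A = 401 ha = 4.01 × 10^6 m²
Δh = 14.5 ft = 4.42 m
ΔV = 1.8 × 10^6 L = 1800 m³
S = ΔV / (A × Δh) = 1800 m³ / (4.01 × 10^6 m² × 4.42 m) = 1.016 × 10^-4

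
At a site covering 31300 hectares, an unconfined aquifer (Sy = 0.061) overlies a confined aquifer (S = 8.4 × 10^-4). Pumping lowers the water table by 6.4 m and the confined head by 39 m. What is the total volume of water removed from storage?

A = 31300 hectares = 3.13 × 10^8 m²
Unconfined: ΔV_u = Sy × A × Δh_u = 0.061 × 3.13 × 10^8 × 6.4 = 1.222 × 10^8 m³
Confined: ΔV_c = S × A × Δh_c = 8.4 × 10^-4 × 3.13 × 10^8 × 39 = 1.025 × 10^7 m³
Total ΔV = 1.222 × 10^8 + 1.025 × 10^7 = 1.324 × 10^8 m³

ΔV ≈ 1.32 × 10^8 m³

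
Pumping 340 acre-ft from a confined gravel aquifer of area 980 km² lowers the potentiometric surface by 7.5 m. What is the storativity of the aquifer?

S ≈ 5.7 × 10^-5

A = 980 km² = 9.8 × 10^8 m²
ΔV = 340 acre-ft = 4.194 × 10^5 m³
S = ΔV / (A × Δh) = 4.194 × 10^5 m³ / (9.8 × 10^8 m² × 7.5 m) = 5.706 × 10^-5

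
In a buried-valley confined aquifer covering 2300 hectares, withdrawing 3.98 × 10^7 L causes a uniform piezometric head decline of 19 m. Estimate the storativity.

A = 2300 hectares = 2.3 × 10^7 m²
ΔV = 3.98 × 10^7 L = 39800 m³
S = ΔV / (A × Δh) = 39800 m³ / (2.3 × 10^7 m² × 19 m) = 9.108 × 10^-5

S ≈ 9.1 × 10^-5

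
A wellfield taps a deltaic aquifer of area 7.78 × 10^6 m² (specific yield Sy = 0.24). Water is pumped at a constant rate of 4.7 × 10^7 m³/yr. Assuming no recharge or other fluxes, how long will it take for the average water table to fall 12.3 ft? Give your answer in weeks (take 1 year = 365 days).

Δh = 12.3 ft = 3.749 m
ΔV = Sy × A × Δh = 0.24 × 7.78 × 10^6 × 3.749 = 7 × 10^6 m³
Q = 4.7 × 10^7 m³/yr = 1.288 × 10^5 m³/d
t = ΔV / Q = 7 × 10^6 m³ / 1.288 × 10^5 m³/d = 54.36 d
t = 54.36 d ≈ 7.766 weeks

t ≈ 7.77 weeks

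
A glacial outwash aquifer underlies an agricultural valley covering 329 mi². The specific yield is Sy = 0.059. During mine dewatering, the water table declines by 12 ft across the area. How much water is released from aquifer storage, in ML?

ΔV ≈ 1.84 × 10^5 ML

A = 329 mi² = 8.521 × 10^8 m²
Δh = 12 ft = 3.658 m
ΔV = Sy × A × Δh = 0.059 × 8.521 × 10^8 m² × 3.658 m = 1.839 × 10^8 m³
ΔV = 1.839 × 10^8 m³ = 1.839 × 10^5 ML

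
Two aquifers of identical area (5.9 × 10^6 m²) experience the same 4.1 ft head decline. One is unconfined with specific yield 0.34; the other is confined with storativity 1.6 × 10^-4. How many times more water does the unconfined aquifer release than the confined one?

ΔV_u / ΔV_c ≈ 2120

Δh = 4.1 ft = 1.25 m
Unconfined: ΔV_u = Sy × A × Δh = 0.34 × 5.9 × 10^6 × 1.25 = 2.507 × 10^6 m³
Confined: ΔV_c = S × A × Δh = 1.6 × 10^-4 × 5.9 × 10^6 × 1.25 = 1180 m³
Ratio = ΔV_u / ΔV_c = Sy / S = 0.34 / 1.6 × 10^-4 = 2125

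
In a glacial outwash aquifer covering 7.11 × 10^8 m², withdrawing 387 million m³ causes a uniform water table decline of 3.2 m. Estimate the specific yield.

ΔV = 387 million m³ = 3.87 × 10^8 m³
Sy = ΔV / (A × Δh) = 3.87 × 10^8 m³ / (7.11 × 10^8 m² × 3.2 m) = 0.1701

Sy ≈ 0.17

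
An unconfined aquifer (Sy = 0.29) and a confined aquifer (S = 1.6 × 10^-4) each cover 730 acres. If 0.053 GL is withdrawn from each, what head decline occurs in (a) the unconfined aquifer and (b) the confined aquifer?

Δh_u ≈ 0.0619 m; Δh_c ≈ 112 m

A = 730 acres = 2.954 × 10^6 m²
ΔV = 0.053 GL = 53000 m³
Unconfined: Δh_u = ΔV/(Sy·A) = 53000/(0.29 × 2.954 × 10^6) = 0.06186 m
Confined: Δh_c = ΔV/(S·A) = 53000/(1.6 × 10^-4 × 2.954 × 10^6) = 112.1 m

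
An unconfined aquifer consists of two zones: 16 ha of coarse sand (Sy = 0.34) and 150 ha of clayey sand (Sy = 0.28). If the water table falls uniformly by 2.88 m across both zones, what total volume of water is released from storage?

A₁ = 16 ha = 1.6 × 10^5 m²; A₂ = 150 ha = 1.5 × 10^6 m²
ΔV₁ = 0.34 × 1.6 × 10^5 × 2.88 = 1.567 × 10^5 m³
ΔV₂ = 0.28 × 1.5 × 10^6 × 2.88 = 1.21 × 10^6 m³
ΔV = ΔV₁ + ΔV₂ = 1.366 × 10^6 m³

ΔV ≈ 1.37 × 10^6 m³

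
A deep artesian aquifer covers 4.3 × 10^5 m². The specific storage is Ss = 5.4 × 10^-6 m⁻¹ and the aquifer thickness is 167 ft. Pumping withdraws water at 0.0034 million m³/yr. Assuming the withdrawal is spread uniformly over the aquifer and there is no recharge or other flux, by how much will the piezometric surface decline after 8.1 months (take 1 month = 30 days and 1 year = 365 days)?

b = 167 ft = 50.9 m
S = Ss × b = 5.4 × 10^-6 m⁻¹ × 50.9 m = 2.749 × 10^-4
Q = 0.0034 million m³/yr = 9.315 m³/d
t = 8.1 months = 243 d
ΔV = Q × t = 9.315 m³/d × 243 d = 2264 m³
Δh = ΔV / (S × A) = 2264 / (2.749 × 10^-4 × 4.3 × 10^5) = 19.15 m

Δh ≈ 19.2 m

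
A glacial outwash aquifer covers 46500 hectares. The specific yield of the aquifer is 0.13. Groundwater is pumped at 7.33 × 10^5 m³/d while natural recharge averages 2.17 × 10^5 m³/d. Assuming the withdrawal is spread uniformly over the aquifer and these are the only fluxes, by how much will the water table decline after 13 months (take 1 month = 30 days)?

Δh ≈ 3.33 m

A = 46500 hectares = 4.65 × 10^8 m²
Net abstraction = 7.33 × 10^5 − 2.17 × 10^5 = 5.16 × 10^5 m³/d
t = 13 months = 390 d
ΔV = Q × t = 5.16 × 10^5 m³/d × 390 d = 2.012 × 10^8 m³
Δh = ΔV / (Sy × A) = 2.012 × 10^8 / (0.13 × 4.65 × 10^8) = 3.329 m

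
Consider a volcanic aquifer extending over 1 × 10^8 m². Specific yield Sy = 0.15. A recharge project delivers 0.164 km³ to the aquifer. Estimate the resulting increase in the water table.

Δh ≈ 10.9 m

ΔV = 0.164 km³ = 1.64 × 10^8 m³
Δh = ΔV / (Sy × A) = 1.64 × 10^8 m³ / (0.15 × 1 × 10^8 m²) = 10.93 m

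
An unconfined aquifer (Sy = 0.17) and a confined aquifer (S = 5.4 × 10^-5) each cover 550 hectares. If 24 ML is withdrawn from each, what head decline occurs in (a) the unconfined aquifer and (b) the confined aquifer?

Δh_u ≈ 0.0257 m; Δh_c ≈ 80.8 m

A = 550 hectares = 5.5 × 10^6 m²
ΔV = 24 ML = 24000 m³
Unconfined: Δh_u = ΔV/(Sy·A) = 24000/(0.17 × 5.5 × 10^6) = 0.02567 m
Confined: Δh_c = ΔV/(S·A) = 24000/(5.4 × 10^-5 × 5.5 × 10^6) = 80.81 m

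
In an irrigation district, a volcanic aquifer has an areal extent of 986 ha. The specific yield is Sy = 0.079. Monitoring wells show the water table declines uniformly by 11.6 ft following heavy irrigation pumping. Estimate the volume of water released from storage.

ΔV ≈ 2.75 × 10^6 m³

A = 986 ha = 9.86 × 10^6 m²
Δh = 11.6 ft = 3.536 m
ΔV = Sy × A × Δh = 0.079 × 9.86 × 10^6 m² × 3.536 m = 2.754 × 10^6 m³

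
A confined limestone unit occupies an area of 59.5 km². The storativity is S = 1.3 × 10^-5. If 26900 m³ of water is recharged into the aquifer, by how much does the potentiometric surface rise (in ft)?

Δh ≈ 114 ft

A = 59.5 km² = 5.95 × 10^7 m²
Δh = ΔV / (S × A) = 26900 m³ / (1.3 × 10^-5 × 5.95 × 10^7 m²) = 34.78 m
Δh = 34.78 m = 114.1 ft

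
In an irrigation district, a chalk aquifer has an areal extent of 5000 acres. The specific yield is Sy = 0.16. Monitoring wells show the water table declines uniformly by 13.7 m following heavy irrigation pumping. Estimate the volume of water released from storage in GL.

A = 5000 acres = 2.023 × 10^7 m²
ΔV = Sy × A × Δh = 0.16 × 2.023 × 10^7 m² × 13.7 m = 4.435 × 10^7 m³
ΔV = 4.435 × 10^7 m³ = 44.35 GL

ΔV ≈ 44.4 GL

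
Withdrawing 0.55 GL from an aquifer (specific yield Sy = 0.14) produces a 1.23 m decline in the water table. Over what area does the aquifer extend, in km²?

ΔV = 0.55 GL = 5.5 × 10^5 m³
A = ΔV / (Sy × Δh) = 5.5 × 10^5 / (0.14 × 1.23) = 3.194 × 10^6 m²
A = 3.194 × 10^6 m² = 3.194 km²

A ≈ 3.19 km²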